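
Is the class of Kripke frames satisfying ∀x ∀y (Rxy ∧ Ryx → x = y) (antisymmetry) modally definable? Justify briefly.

Not definable by any modal formula

If a class were modally definable it would be closed under surjective bounded morphisms (Goldblatt–Thomason).
The 8-cycle (worlds s,t,u,v,w,x,y,z with s→t→u→v→w→x→y→z→s) is antisymmetric. Sending even-indexed worlds to • and odd-indexed worlds to ∘ is a surjective bounded morphism onto the two-world frame with •↔∘, which is not antisymmetric.
So the class is not modally definable.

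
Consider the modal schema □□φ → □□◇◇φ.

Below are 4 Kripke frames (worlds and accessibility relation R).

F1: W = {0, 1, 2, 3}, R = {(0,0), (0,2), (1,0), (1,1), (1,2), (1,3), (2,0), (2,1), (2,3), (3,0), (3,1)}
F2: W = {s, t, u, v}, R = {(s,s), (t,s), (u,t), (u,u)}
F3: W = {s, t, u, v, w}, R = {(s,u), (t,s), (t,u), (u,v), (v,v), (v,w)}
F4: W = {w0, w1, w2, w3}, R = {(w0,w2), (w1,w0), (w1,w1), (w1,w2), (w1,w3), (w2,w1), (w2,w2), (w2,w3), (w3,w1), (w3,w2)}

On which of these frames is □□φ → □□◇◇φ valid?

Frame correspondent (Sahlqvist): ∀x ∀z (xR²z → ∃w (xR²w ∧ zR²w)) — i.e. a generalized confluence (Geach) condition.
F1: ✓.
F2: ✓.
F3: fails — uR²w but no w* with uR²w* and wR²w*.
F4: ✓.

F1, F2, F4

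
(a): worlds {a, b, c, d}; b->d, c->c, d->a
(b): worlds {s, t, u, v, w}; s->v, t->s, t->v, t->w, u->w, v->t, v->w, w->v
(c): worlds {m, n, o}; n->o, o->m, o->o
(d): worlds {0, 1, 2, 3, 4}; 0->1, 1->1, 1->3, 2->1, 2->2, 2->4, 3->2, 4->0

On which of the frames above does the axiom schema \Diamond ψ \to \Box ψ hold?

(a)

This is the axiom for partial functionality; its first-order frame correspondent is \forall x \forall y \forall z (Rxy \wedge Rxz \to y = z).
(a): condition met.
(b): fails — t sees both s and v.
(c): fails — o sees both m and o.
(d): fails — 1 sees both 1 and 3.
Valid on: (a).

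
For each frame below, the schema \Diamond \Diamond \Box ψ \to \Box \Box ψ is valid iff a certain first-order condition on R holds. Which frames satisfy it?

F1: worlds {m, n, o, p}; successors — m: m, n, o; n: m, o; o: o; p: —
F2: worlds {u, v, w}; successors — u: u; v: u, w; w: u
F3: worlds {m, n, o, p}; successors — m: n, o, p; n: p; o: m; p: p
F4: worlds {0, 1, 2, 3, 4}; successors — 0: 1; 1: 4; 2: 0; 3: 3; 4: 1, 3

This is the axiom for a generalized confluence (Geach) condition; its first-order frame correspondent is \forall x \forall y \forall z ((x R^2 y \wedge x R^2 z) \to \exists w (yRw \wedge z = w)).
F1: fails — mR²n, mR²n but no w with nRw and n=w.
F2: condition met.
F3: fails — mR²m, mR²m but no w with mRw and m=w.
F4: fails — 0R²4, 0R²4 but no w with 4Rw and 4=w.

F2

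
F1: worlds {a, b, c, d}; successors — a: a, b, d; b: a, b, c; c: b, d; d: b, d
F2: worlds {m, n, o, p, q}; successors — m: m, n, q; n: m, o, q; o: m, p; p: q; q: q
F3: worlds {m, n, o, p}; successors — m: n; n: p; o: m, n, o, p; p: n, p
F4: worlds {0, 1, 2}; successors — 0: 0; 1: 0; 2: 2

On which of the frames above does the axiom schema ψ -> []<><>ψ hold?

F1

Frame correspondent (Sahlqvist): forall x forall z (xRz -> exists w (x = w & z R^2 w)) — i.e. a generalized confluence (Geach) condition.
F1: ✓.
F2: fails — mRq but no w with m=w and qR²w.
F3: fails — mRn but no w with m=w and nR²w.
F4: fails — 1R0 but no w with 1=w and 0R²w.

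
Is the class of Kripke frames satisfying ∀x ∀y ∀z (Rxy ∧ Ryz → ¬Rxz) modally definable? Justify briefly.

If a class were modally definable it would be closed under surjective bounded morphisms (Goldblatt–Thomason).
The 7-cycle (worlds w0,w1,w2,w3,w4,w5,w6 with w0→w1→w2→w3→w4→w5→w6→w0) is intransitive. Mapping every world to a single reflexive point • is a surjective bounded morphism; the reflexive point is not intransitive (R••∧R•• but R••).
So the class is not modally definable.

Not definable by any modal formula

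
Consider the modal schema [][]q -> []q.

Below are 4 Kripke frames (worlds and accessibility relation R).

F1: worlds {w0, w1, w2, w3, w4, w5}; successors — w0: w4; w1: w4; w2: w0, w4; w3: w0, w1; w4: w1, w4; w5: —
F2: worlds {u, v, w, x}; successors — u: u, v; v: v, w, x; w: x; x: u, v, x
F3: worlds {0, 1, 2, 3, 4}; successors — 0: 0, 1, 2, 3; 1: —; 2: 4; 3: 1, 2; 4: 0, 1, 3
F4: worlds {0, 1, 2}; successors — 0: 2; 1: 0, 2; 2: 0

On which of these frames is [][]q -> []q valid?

The schema corresponds to density: forall x forall y (Rxy -> exists z (Rxz & Rzy)).
F1: fails — Rw3w1 but no z with Rw3z and Rzw1.
F2: condition met.
F3: fails — R32 but no z with R3z and Rz2.
F4: fails — R20 but no z with R2z and Rz0.
Valid on: F2.

F2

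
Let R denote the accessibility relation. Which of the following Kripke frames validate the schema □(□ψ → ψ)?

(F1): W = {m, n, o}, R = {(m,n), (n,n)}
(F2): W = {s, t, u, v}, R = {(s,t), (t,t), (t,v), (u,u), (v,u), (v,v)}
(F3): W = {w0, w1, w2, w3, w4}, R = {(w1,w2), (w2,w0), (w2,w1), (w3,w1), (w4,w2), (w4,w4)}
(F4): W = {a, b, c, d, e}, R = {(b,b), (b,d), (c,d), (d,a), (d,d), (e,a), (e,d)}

The schema corresponds to shift-reflexivity: ∀x ∀y (Rxy → Ryy).
(F1): ✓.
(F2): ✓.
(F3): fails — Rw1w2 but not Rw2w2.
(F4): fails — Rea but not Raa.

(F1), (F2)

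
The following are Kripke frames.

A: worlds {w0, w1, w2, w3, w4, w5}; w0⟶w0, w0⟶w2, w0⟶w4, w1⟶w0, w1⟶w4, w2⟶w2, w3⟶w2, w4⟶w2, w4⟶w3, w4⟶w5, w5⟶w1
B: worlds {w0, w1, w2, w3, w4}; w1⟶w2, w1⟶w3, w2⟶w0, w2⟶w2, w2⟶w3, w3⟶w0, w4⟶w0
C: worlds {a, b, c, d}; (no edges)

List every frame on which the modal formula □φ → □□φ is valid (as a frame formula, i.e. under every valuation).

C

This is the axiom for transitivity; its first-order frame correspondent is ∀x ∀y ∀z (Rxy ∧ Ryz → Rxz).
A: fails — Rw1w0 and Rw0w2 but not Rw1w2.
B: fails — Rw1w2 and Rw2w0 but not Rw1w0.
C: condition met.
Valid on: C.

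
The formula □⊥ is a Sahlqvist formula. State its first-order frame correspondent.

emptiness of R

□⊥ is valid iff no world has any successor (otherwise □⊥ fails at any world with one).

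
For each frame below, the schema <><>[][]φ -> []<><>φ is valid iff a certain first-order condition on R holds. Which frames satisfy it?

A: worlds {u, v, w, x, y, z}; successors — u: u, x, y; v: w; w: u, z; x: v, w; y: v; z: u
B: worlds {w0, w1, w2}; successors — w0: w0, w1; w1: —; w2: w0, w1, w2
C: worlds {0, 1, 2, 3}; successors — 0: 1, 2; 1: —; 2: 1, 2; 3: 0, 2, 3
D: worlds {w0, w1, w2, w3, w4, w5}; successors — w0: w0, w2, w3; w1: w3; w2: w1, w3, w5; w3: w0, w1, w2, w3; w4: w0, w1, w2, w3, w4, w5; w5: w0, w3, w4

This is the axiom for a generalized confluence (Geach) condition; its first-order frame correspondent is forall x forall y forall z ((x R^2 y & xRz) -> exists w (y R^2 w & z R^2 w)).
A: fails — uR²v, uRy but no t with vR²t and yR²t.
B: fails — w0R²w0, w0Rw1 but no w with w0R²w and w1R²w.
C: fails — 0R²1, 0R1 but no w with 1R²w and 1R²w.
D: condition met.
Valid on: D.

D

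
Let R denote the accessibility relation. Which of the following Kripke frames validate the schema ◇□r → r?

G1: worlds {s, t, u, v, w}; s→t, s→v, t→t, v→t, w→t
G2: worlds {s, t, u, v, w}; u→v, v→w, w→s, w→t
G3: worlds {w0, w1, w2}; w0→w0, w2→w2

G3

The schema corresponds to symmetry: ∀x ∀y (Rxy → Ryx).
G1: fails — Rwt but not Rtw.
G2: fails — Ruv but not Rvu.
G3: holds.
Valid on: G3.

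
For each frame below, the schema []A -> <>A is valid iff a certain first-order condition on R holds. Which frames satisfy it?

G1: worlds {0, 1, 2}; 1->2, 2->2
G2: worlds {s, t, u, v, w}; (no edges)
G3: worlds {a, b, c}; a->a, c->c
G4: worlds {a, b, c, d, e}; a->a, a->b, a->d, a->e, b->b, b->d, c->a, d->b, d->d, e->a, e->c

G4

Frame correspondent (Sahlqvist): forall x exists y Rxy — i.e. seriality.
G1: fails — world 0 has no successor.
G2: fails — world s has no successor.
G3: fails — world b has no successor.
G4: condition met.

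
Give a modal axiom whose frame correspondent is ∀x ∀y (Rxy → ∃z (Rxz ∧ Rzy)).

The condition is density. The C4 schema □□s → □s defines it.

□□s → □s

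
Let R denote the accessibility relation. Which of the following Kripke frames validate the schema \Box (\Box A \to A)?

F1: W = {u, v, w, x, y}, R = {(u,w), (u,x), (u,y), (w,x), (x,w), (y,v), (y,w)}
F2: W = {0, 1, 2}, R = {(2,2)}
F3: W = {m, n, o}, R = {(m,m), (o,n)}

Frame correspondent (Sahlqvist): \forall x \forall y (Rxy \to Ryy) — i.e. shift-reflexivity.
F1: fails — Rxw but not Rww.
F2: condition met.
F3: fails — Ron but not Rnn.
Valid on: F2.

F2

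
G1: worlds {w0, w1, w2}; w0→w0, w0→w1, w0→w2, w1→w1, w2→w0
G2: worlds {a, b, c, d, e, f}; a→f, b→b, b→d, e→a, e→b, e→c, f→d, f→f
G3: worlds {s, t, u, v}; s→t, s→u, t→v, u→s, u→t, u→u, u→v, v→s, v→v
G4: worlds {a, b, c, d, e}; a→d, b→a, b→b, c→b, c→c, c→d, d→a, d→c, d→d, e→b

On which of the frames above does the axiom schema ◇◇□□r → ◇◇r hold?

G1, G3, G4

The schema corresponds to a generalized confluence (Geach) condition: ∀x ∀y (xR²y → ∃w (yR²w ∧ xR²w)).
G1: satisfies the condition.
G2: fails — aR²d but no w with dR²w and aR²w.
G3: satisfies the condition.
G4: satisfies the condition.
Valid on: G1, G3, G4.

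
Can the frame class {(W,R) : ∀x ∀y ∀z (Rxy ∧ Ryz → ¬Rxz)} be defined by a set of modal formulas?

Any modally definable frame class is closed under surjective bounded morphisms.
The 3-cycle (worlds s,t,u with s→t→u→s) is intransitive. Mapping every world to a single reflexive point • is a surjective bounded morphism; the reflexive point is not intransitive (R••∧R•• but R••).
Hence intransitivity is not modally definable.

No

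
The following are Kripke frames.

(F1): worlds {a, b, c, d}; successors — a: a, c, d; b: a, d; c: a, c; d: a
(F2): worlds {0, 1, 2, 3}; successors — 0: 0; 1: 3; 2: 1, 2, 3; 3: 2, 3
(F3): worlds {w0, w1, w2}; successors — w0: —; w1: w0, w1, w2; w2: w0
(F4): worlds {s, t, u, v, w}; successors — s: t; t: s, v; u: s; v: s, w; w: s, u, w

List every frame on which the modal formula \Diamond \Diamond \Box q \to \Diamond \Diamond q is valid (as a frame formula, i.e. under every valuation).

(F1), (F2)

Frame correspondent (Sahlqvist): \forall x \forall y (x R^2 y \to \exists w (yRw \wedge x R^2 w)) — i.e. a generalized confluence (Geach) condition.
(F1): condition met.
(F2): condition met.
(F3): fails — w1R²w0 but no w with w0Rw and w1R²w.
(F4): fails — sR²s but no w* with sRw* and sR²w*.
Valid on: (F1), (F2).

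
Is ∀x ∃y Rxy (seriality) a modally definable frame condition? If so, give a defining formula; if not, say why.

Yes: it is seriality, defined by the D schema □r → ◇r.
Suppose □r→◇r is valid. At any x set V(r)=W. Then □r at x, so ◇r at x, so x has a successor.

Definable; □r → ◇r defines it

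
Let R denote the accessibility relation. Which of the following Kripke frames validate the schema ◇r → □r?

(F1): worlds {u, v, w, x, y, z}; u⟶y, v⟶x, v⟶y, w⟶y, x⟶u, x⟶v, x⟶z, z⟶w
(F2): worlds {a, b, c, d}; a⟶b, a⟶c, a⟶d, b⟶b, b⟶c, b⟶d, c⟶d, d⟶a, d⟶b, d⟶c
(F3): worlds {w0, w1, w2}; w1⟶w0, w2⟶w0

(F3)

Frame correspondent (Sahlqvist): ∀x ∀y ∀z (Rxy ∧ Rxz → y = z) — i.e. partial functionality.
(F1): fails — v sees both x and y.
(F2): fails — a sees both b and c.
(F3): satisfies the condition.
Valid on: (F3).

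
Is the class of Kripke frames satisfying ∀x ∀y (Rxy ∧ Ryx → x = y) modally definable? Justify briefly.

Any modally definable frame class is closed under surjective bounded morphisms.
The 4-cycle (worlds a,b,c,d with a→b→c→d→a) is antisymmetric. Sending even-indexed worlds to s and odd-indexed worlds to t is a surjective bounded morphism onto the two-world frame with s↔t, which is not antisymmetric.
So no modal formula (or set of formulas) defines exactly the antisymmetric frames.

Not definable by any modal formula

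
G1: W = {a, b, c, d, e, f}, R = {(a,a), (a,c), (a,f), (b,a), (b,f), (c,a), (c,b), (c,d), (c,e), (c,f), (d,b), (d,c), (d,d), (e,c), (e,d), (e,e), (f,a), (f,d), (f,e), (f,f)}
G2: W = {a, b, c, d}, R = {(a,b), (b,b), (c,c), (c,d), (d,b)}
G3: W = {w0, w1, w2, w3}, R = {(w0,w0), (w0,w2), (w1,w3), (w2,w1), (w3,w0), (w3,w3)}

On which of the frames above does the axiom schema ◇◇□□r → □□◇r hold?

G1

This is the axiom for a generalized confluence (Geach) condition; its first-order frame correspondent is ∀x ∀y ∀z ((xR²y ∧ xR²z) → ∃w (yR²w ∧ zRw)).
G1: holds.
G2: fails — cR²b, cR²c but no w with bR²w and cRw.
G3: fails — w0R²w0, w0R²w1 but no w with w0R²w and w1Rw.
Valid on: G1.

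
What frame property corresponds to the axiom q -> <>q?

reflexivity

Replacing q by ¬q and contraposing gives the equivalent schema □q → q.
Suppose □q→q is valid. At any x set V(q)={w : Rxw}. Then □q holds at x, so q holds at x, i.e. Rxx.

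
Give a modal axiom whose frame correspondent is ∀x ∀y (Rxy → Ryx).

ψ → □◇ψ

This is symmetry; the standard corresponding axiom is B: ψ → □◇ψ.
Suppose ψ→□◇ψ is valid. Take Rxy and set V(ψ)={x}. Then ψ at x, so □◇ψ at x, so ◇ψ at y, so some z with Ryz has ψ; z=x, i.e. Ryx.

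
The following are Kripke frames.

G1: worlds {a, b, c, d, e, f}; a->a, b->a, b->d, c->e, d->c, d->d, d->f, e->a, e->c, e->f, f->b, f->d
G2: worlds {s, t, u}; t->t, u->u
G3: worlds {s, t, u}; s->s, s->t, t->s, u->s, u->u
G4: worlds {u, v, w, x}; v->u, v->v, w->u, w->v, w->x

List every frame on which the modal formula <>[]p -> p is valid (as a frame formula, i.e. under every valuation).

Frame correspondent (Sahlqvist): forall x forall y (Rxy -> Ryx) — i.e. symmetry.
G1: fails — Rdc but not Rcd.
G2: ✓.
G3: fails — Rus but not Rsu.
G4: fails — Rwu but not Ruw.

G2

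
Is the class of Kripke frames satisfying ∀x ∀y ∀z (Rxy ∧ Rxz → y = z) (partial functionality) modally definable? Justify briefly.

This is a Sahlqvist condition; the CD axiom ◇r → □r defines it.
Suppose ◇r→□r is valid. Take Rxy, Rxz and set V(r)={y}. Then ◇r at x, so □r at x, so r at z, i.e. z=y.

Yes — defined by ◇r → □r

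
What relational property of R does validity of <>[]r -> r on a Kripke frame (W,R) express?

This schema is equivalent to the B axiom r → □◇r.
Its frame correspondent is symmetry — forall x forall y (Rxy -> Ryx).

symmetry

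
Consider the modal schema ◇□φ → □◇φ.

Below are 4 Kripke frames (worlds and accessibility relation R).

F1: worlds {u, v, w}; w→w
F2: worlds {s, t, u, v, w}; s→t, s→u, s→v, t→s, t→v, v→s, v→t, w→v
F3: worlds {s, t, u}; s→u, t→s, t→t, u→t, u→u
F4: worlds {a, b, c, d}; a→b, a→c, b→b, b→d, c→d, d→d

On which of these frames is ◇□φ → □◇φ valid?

This is the axiom for convergence; its first-order frame correspondent is ∀x ∀y ∀z (Rxy ∧ Rxz → ∃w (Ryw ∧ Rzw)).
F1: satisfies the condition.
F2: fails — Rsv and Rsu but v and u have no common successor.
F3: fails — Rts and Rtt but s and t have no common successor.
F4: satisfies the condition.
Valid on: F1, F4.

F1, F4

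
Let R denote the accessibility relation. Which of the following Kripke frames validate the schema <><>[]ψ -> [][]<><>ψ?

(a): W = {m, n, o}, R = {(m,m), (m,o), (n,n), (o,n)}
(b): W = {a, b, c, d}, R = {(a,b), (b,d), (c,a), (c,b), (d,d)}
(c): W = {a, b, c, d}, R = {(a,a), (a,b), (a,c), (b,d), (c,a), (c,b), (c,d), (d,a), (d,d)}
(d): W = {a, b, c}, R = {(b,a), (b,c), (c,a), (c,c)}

(b), (c)

The schema corresponds to a generalized confluence (Geach) condition: forall x forall y forall z ((x R^2 y & x R^2 z) -> exists w (yRw & z R^2 w)).
(a): fails — mR²m, mR²n but no w with mRw and nR²w.
(b): ✓.
(c): ✓.
(d): fails — bR²a, bR²a but no w with aRw and aR²w.
Valid on: (b), (c).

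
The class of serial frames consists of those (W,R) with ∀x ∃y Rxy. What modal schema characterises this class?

□r → ◇r

The condition is seriality. The D schema □r → ◇r defines it.
Suppose □r→◇r is valid. At any x set V(r)=W. Then □r at x, so ◇r at x, so x has a successor.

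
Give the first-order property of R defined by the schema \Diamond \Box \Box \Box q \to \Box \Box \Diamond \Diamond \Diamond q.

\forall x \forall y \forall z ((xRy \wedge x R^2 z) \to \exists w (y R^3 w \wedge z R^3 w))

This is a Sahlqvist (Geach-type) schema ◇^1□^3q → □^2◇^3q.
Minimal-valuation argument: fix x; take any y with xR^1y and any z with xR^2z. Set V(q) to the set of worlds R-reachable from y in exactly 3 steps. Then □^3q holds at y, so the antecedent holds at x; validity forces ◇^3q at z, giving a w with zR^3w and yR^3w.
First-order correspondent: \forall x \forall y \forall z ((xRy \wedge x R^2 z) \to \exists w (y R^3 w \wedge z R^3 w)).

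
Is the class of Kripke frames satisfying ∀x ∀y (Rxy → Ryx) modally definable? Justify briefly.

Definable; q → □◇q defines it

The condition is symmetry. A defining modal formula is q → □◇q.
Suppose q→□◇q is valid. Take Rxy and set V(q)={x}. Then q at x, so □◇q at x, so ◇q at y, so some z with Ryz has q; z=x, i.e. Ryx.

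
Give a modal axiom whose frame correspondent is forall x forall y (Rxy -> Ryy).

□(□p → p)

The condition is shift-reflexivity. The T□ schema □(□p → p) defines it.
Suppose □(□p→p) is valid. Take Rxy and set V(p)={w : Ryw}. Then at y, □p holds; since □(□p→p) at x, □p→p at y, so p at y, i.e. Ryy.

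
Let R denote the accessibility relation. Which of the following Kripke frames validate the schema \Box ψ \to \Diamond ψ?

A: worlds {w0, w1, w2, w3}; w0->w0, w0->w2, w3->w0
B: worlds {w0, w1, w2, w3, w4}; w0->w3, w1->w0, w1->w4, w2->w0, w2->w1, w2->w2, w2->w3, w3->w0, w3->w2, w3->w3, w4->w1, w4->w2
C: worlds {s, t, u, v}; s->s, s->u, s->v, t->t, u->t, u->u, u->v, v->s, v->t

B, C

This is the axiom for seriality; its first-order frame correspondent is \forall x \exists y Rxy.
A: fails — world w1 has no successor.
B: holds.
C: holds.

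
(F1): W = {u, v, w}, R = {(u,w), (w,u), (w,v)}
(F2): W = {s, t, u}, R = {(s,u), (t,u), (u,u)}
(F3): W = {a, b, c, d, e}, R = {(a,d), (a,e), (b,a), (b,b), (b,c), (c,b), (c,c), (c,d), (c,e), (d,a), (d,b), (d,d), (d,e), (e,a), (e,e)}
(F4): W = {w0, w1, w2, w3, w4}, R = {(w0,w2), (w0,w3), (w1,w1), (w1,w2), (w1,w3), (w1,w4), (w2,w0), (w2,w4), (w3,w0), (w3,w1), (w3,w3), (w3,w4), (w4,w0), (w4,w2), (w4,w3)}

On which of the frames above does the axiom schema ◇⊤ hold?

The schema corresponds to seriality: ∀x ∃y Rxy.
(F1): fails — world v has no successor.
(F2): condition met.
(F3): condition met.
(F4): condition met.

(F2), (F3), (F4)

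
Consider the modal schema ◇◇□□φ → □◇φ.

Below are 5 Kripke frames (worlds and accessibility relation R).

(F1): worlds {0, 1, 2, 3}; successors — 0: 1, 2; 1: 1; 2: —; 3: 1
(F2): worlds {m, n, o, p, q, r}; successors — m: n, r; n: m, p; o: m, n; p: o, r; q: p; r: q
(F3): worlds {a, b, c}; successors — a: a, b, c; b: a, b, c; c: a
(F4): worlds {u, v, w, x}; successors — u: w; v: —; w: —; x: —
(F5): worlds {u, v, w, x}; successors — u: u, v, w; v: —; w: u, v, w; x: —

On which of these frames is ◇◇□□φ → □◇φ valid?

This is the axiom for a generalized confluence (Geach) condition; its first-order frame correspondent is ∀x ∀y ∀z ((xR²y ∧ xRz) → ∃w (yR²w ∧ zRw)).
(F1): fails — 0R²1, 0R2 but no w with 1R²w and 2Rw.
(F2): fails — mR²q, mRn but no w with qR²w and nRw.
(F3): satisfies the condition.
(F4): satisfies the condition.
(F5): fails — uR²u, uRv but no t with uR²t and vRt.

(F3), (F4)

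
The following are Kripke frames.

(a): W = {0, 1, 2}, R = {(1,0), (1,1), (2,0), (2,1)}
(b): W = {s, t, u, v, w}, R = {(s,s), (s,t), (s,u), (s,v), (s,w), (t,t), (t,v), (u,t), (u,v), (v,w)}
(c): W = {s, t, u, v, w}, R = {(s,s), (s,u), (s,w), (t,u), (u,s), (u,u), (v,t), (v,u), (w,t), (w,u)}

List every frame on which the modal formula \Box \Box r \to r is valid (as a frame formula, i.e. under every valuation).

none

Frame correspondent (Sahlqvist): \forall x \exists w (x R^2 w \wedge x = w) — i.e. a generalized confluence (Geach) condition.
(a): fails — at 0 but no w with 0R²w and 0=w.
(b): fails — at u but no w* with uR²w* and u=w*.
(c): fails — at t but no w* with tR²w* and t=w*.
Valid on no frame.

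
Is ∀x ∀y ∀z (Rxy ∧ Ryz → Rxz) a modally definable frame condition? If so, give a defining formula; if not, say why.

This is a Sahlqvist condition; the 4 axiom □r → □□r defines it.
Suppose □r→□□r is valid. Take Rxy, Ryz and set V(r)={w : Rxw}. Then □r at x, so □□r at x, so □r at y, so r at z, i.e. Rxz.

Yes — defined by □r → □□r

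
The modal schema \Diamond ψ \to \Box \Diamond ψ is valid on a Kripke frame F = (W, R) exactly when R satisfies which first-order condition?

The Euclidean property

This schema is the 5 axiom.
It corresponds to the Euclidean property: \forall x \forall y \forall z (Rxy \wedge Rxz \to Ryz).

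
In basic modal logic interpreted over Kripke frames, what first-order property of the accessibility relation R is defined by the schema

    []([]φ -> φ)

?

shift-reflexivity

This schema is the T□ axiom.
Its frame correspondent is shift-reflexivity — forall x forall y (Rxy -> Ryy).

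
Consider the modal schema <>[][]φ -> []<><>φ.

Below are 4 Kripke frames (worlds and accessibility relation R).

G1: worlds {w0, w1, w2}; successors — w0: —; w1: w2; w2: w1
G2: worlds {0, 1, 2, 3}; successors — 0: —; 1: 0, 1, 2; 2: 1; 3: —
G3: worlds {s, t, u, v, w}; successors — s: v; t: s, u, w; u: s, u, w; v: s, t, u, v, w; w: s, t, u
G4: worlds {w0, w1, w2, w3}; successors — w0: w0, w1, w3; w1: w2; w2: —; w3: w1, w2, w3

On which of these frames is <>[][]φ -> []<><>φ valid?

This is the axiom for a generalized confluence (Geach) condition; its first-order frame correspondent is forall x forall y forall z ((xRy & xRz) -> exists w (y R^2 w & z R^2 w)).
G1: satisfies the condition.
G2: fails — 1R0, 1R0 but no w with 0R²w and 0R²w.
G3: satisfies the condition.
G4: fails — w0Rw0, w0Rw1 but no w with w0R²w and w1R²w.
Valid on: G1, G3.

G1, G3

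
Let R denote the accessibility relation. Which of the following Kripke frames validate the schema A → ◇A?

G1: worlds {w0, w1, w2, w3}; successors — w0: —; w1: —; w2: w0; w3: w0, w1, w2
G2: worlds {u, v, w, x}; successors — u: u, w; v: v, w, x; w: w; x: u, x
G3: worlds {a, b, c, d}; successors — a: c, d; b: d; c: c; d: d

G2

Frame correspondent (Sahlqvist): ∀x ∃w (x = w ∧ xRw) — i.e. a generalized confluence (Geach) condition.
G1: fails — at w0 but no w with w0=w and w0Rw.
G2: holds.
G3: fails — at a but no w with a=w and aRw.
Valid on: G2.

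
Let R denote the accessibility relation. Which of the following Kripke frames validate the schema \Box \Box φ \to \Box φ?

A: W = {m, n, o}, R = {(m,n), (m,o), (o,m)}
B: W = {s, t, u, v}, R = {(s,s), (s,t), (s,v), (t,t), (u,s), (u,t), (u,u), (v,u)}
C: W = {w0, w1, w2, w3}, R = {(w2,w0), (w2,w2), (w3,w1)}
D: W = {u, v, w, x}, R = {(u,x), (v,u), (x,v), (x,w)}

B

The schema corresponds to density: \forall x \forall y (Rxy \to \exists z (Rxz \wedge Rzy)).
A: fails — Rom but no z with Roz and Rzm.
B: ✓.
C: fails — Rw3w1 but no z with Rw3z and Rzw1.
D: fails — Rxw but no z with Rxz and Rzw.
Valid on: B.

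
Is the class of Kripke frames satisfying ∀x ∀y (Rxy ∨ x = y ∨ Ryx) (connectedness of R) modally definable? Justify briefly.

No

If a class were modally definable it would be closed under disjoint unions (Goldblatt–Thomason).
Take 2 disjoint single-world reflexive frames: each is trivially connected, but their disjoint union has 2 worlds with no edge between distinct components, so it is not connected.
So no modal formula (or set of formulas) defines exactly the connected frames.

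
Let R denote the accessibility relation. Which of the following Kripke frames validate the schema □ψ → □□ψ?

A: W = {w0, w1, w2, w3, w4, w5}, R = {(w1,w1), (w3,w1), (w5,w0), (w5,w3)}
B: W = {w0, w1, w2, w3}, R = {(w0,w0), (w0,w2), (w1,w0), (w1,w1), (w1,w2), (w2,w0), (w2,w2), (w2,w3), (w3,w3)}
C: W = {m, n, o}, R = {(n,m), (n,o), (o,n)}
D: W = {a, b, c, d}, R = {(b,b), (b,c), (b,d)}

D

This is the axiom for transitivity; its first-order frame correspondent is ∀x ∀y ∀z (Rxy ∧ Ryz → Rxz).
A: fails — Rw5w3 and Rw3w1 but not Rw5w1.
B: fails — Rw1w2 and Rw2w3 but not Rw1w3.
C: fails — Rno and Ron but not Rnn.
D: condition met.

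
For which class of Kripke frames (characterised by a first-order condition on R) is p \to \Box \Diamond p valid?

This is the B axiom.
It corresponds to symmetry: \forall x \forall y (Rxy \to Ryx).

symmetry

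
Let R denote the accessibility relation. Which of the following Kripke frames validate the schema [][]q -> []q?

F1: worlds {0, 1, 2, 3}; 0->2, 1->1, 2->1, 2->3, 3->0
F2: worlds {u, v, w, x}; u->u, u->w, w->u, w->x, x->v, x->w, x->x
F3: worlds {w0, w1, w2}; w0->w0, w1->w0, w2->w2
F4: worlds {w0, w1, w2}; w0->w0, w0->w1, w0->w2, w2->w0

F2, F3, F4

This is the axiom for density; its first-order frame correspondent is forall x forall y (Rxy -> exists z (Rxz & Rzy)).
F1: fails — R02 but no z with R0z and Rz2.
F2: holds.
F3: holds.
F4: holds.
Valid on: F2, F3, F4.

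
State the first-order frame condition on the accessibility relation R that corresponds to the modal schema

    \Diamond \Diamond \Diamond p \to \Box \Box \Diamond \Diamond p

This is a Sahlqvist (Geach-type) schema ◇^3□^0p → □^2◇^2p.
Minimal-valuation argument: fix x; take any y with xR^3y and any z with xR^2z. Set V(p) to the set of worlds R-reachable from y in exactly 0 steps. Then □^0p holds at y, so the antecedent holds at x; validity forces ◇^2p at z, giving a w with zR^2w and yR^0w.
First-order correspondent: \forall x \forall y \forall z ((x R^3 y \wedge x R^2 z) \to \exists w (y = w \wedge z R^2 w)).

\forall x \forall y \forall z ((x R^3 y \wedge x R^2 z) \to \exists w (y = w \wedge z R^2 w))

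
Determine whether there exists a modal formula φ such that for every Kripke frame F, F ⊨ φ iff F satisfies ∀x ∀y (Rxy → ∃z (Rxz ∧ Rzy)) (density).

Yes, by □□r → □r

The condition is density. A defining modal formula is □□r → □r.
Suppose □□r→□r is valid. Take Rxy and set V(r)={w : xR²w}. Then □□r at x, so □r at x, so r at y, i.e. ∃z(Rxz∧Rzy).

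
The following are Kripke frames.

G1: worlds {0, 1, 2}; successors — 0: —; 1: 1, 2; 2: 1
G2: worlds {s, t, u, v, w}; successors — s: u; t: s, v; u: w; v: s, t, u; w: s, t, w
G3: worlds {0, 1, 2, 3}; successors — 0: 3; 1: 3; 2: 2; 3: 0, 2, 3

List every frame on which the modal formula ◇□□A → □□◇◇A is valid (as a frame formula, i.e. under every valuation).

G1, G3

This is the axiom for a generalized confluence (Geach) condition; its first-order frame correspondent is ∀x ∀y ∀z ((xRy ∧ xR²z) → ∃w (yR²w ∧ zR²w)).
G1: ✓.
G2: fails — tRs, tR²t but no w* with sR²w* and tR²w*.
G3: ✓.
Valid on: G1, G3.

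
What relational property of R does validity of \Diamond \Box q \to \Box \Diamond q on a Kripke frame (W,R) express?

Suppose ◇□q→□◇q is valid. Take Rxy, Rxz and set V(q)={w : Ryw}. Then □q at y so ◇□q at x, so □◇q at x, so ◇q at z, giving w with Rzw and Ryw.
The converse is a direct semantic check.
Frame condition: \forall x \forall y \forall z (Rxy \wedge Rxz \to \exists w (Ryw \wedge Rzw)).

Convergence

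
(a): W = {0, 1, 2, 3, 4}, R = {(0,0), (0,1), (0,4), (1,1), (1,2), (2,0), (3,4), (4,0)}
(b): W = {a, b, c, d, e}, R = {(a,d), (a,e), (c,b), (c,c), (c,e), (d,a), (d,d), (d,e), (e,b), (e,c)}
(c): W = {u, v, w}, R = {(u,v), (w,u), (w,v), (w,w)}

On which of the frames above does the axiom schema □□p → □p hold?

The schema corresponds to density: ∀x ∀y (Rxy → ∃z (Rxz ∧ Rzy)).
(a): fails — R34 but no z with R3z and Rz4.
(b): holds.
(c): fails — Ruv but no z with Ruz and Rzv.
Valid on: (b).

(b)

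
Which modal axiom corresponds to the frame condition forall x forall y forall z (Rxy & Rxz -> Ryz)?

A defining formula is ◇r → □◇r (the 5 axiom).
Suppose ◇r→□◇r is valid. Take Rxy, Rxz and set V(r)={y}. Then ◇r at x, so □◇r at x, so ◇r at z, so some w with Rzw has r; w=y, i.e. Rzy. By symmetry of the argument, Ryz.

◇r → □◇r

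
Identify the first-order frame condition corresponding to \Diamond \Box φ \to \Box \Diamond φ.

Convergence

Suppose ◇□φ→□◇φ is valid. Take Rxy, Rxz and set V(φ)={w : Ryw}. Then □φ at y so ◇□φ at x, so □◇φ at x, so ◇φ at z, giving w with Rzw and Ryw.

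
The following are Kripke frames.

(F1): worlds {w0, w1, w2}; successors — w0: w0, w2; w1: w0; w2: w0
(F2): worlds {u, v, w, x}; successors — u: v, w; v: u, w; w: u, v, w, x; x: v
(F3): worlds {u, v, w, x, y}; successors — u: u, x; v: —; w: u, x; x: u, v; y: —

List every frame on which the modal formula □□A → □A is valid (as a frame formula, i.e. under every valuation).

(F1)

This is the axiom for density; its first-order frame correspondent is ∀x ∀y (Rxy → ∃z (Rxz ∧ Rzy)).
(F1): condition met.
(F2): fails — Rxv but no z with Rxz and Rzv.
(F3): fails — Rxv but no z with Rxz and Rzv.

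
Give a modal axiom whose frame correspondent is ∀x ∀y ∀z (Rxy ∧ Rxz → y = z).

◇p → □p

The condition is partial functionality. The CD schema ◇p → □p defines it.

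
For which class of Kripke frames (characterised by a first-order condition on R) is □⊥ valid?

□⊥ is valid iff no world has any successor (otherwise □⊥ fails at any world with one).

emptiness of R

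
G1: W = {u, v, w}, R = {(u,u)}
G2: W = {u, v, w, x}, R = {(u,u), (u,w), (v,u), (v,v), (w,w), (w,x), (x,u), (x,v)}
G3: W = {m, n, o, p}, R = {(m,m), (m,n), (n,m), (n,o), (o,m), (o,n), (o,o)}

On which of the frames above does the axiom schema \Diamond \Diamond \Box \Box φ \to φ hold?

This is the axiom for a generalized confluence (Geach) condition; its first-order frame correspondent is \forall x \forall y (x R^2 y \to \exists w (y R^2 w \wedge x = w)).
G1: satisfies the condition.
G2: fails — vR²u but no t with uR²t and v=t.
G3: satisfies the condition.
Valid on: G1, G3.

G1, G3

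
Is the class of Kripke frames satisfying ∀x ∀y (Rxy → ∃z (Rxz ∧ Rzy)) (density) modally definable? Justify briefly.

The condition is density. A defining modal formula is □□p → □p.
Suppose □□p→□p is valid. Take Rxy and set V(p)={w : xR²w}. Then □□p at x, so □p at x, so p at y, i.e. ∃z(Rxz∧Rzy).

Definable; □□p → □p defines it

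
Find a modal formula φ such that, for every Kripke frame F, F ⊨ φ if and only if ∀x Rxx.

A defining formula is □q → q (the T axiom).
Suppose □q→q is valid. At any x set V(q)={w : Rxw}. Then □q holds at x, so q holds at x, i.e. Rxx.

□q → q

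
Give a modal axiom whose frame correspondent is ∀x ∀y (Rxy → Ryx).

This is symmetry; the standard corresponding axiom is B: s → □◇s.
Suppose s→□◇s is valid. Take Rxy and set V(s)={x}. Then s at x, so □◇s at x, so ◇s at y, so some z with Ryz has s; z=x, i.e. Ryx.

s → □◇s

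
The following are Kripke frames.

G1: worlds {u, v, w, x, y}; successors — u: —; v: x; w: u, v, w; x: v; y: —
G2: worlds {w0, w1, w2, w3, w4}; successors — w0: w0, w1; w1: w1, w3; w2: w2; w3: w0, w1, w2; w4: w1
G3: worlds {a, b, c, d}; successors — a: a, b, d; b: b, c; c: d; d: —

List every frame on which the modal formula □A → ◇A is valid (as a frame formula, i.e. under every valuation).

G2

Frame correspondent (Sahlqvist): ∀x ∃y Rxy — i.e. seriality.
G1: fails — world u has no successor.
G2: holds.
G3: fails — world d has no successor.
Valid on: G2.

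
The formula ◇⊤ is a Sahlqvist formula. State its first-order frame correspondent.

seriality: ∀x ∃y Rxy

◇⊤ holds at w iff w has a successor, so frame-validity of ◇⊤ is exactly seriality. Equivalently via □q → ◇q:
Suppose □q→◇q is valid. At any x set V(q)=W. Then □q at x, so ◇q at x, so x has a successor.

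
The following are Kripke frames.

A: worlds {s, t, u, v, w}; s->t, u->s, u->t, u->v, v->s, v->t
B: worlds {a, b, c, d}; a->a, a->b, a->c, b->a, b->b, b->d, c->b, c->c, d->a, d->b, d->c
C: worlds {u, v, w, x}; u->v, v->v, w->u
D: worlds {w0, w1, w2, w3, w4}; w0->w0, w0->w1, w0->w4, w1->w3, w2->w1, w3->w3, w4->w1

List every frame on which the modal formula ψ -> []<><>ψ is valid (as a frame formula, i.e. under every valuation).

The schema corresponds to a generalized confluence (Geach) condition: forall x forall z (xRz -> exists w (x = w & z R^2 w)).
A: fails — sRt but no w* with s=w* and tR²w*.
B: satisfies the condition.
C: fails — uRv but no t with u=t and vR²t.
D: fails — w0Rw1 but no w with w0=w and w1R²w.
Valid on: B.

B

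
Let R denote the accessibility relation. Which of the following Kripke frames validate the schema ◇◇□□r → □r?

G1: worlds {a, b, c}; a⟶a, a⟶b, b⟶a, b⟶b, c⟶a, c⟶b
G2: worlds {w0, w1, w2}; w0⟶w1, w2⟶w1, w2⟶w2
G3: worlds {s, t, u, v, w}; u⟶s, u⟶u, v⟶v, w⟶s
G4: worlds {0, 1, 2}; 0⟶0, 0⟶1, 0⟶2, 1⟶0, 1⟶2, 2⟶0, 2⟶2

The schema corresponds to a generalized confluence (Geach) condition: ∀x ∀y ∀z ((xR²y ∧ xRz) → ∃w (yR²w ∧ z = w)).
G1: holds.
G2: fails — w2R²w1, w2Rw1 but no w with w1R²w and w1=w.
G3: fails — uR²s, uRs but no w* with sR²w* and s=w*.
G4: holds.

G1, G4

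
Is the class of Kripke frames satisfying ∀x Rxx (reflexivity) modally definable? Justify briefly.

Yes — defined by □r → r

This is a Sahlqvist condition; the T axiom □r → r defines it.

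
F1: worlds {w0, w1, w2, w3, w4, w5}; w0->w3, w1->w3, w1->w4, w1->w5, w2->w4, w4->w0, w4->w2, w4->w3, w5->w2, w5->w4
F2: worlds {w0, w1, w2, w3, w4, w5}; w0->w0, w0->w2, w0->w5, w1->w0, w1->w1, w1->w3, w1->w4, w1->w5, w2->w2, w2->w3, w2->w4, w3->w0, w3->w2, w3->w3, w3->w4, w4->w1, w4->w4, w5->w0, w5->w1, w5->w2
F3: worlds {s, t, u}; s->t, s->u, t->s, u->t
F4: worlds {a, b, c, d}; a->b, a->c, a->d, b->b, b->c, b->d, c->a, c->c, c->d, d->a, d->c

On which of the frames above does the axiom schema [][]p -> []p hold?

F2, F4

The schema corresponds to density: forall x forall y (Rxy -> exists z (Rxz & Rzy)).
F1: fails — Rw1w5 but no z with Rw1z and Rzw5.
F2: condition met.
F3: fails — Rsu but no z with Rsz and Rzu.
F4: condition met.
Valid on: F2, F4.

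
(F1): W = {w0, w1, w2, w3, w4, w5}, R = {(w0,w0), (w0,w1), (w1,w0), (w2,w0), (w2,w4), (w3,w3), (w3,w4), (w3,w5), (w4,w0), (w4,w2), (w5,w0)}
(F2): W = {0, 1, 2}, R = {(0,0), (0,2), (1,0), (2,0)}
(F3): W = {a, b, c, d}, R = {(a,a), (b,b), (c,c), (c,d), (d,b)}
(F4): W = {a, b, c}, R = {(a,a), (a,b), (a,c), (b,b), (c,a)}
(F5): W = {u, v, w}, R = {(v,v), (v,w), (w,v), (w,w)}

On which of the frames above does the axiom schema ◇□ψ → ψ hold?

(F5)

Frame correspondent (Sahlqvist): ∀x ∀y (Rxy → Ryx) — i.e. symmetry.
(F1): fails — Rw3w5 but not Rw5w3.
(F2): fails — R10 but not R01.
(F3): fails — Rcd but not Rdc.
(F4): fails — Rab but not Rba.
(F5): satisfies the condition.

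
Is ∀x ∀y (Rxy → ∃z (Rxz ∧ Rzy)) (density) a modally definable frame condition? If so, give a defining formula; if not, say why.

Definable; □□p → □p defines it

The condition is density. A defining modal formula is □□p → □p.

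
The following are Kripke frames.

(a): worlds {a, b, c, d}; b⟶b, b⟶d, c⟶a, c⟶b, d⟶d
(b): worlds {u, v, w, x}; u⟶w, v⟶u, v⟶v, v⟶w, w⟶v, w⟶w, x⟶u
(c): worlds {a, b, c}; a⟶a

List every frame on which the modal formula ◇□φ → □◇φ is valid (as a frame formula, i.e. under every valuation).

(b), (c)

The schema corresponds to convergence: ∀x ∀y ∀z (Rxy ∧ Rxz → ∃w (Ryw ∧ Rzw)).
(a): fails — Rcb and Rca but b and a have no common successor.
(b): condition met.
(c): condition met.
Valid on: (b), (c).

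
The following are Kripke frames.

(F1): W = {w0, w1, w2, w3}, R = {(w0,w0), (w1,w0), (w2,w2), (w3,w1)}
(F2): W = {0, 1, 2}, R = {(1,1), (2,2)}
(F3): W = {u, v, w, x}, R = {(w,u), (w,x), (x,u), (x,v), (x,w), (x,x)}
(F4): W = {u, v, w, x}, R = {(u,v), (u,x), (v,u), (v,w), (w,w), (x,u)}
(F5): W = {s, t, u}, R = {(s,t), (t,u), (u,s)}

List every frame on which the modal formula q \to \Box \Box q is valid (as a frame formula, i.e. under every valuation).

The schema corresponds to a generalized confluence (Geach) condition: \forall x \forall z (x R^2 z \to \exists w (x = w \wedge z = w)).
(F1): fails — w1R²w0 but w1 ≠ w0.
(F2): ✓.
(F3): fails — wR²u but w ≠ u.
(F4): fails — uR²w but u ≠ w.
(F5): fails — sR²u but s ≠ u.
Valid on: (F2).

(F2)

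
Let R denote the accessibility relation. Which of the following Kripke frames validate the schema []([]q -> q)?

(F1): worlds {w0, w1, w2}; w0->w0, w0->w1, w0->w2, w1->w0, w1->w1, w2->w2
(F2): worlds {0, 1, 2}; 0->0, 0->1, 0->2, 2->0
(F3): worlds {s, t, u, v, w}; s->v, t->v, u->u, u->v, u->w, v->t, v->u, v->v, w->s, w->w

(F1)

This is the axiom for shift-reflexivity; its first-order frame correspondent is forall x forall y (Rxy -> Ryy).
(F1): satisfies the condition.
(F2): fails — R01 but not R11.
(F3): fails — Rvt but not Rtt.
Valid on: (F1).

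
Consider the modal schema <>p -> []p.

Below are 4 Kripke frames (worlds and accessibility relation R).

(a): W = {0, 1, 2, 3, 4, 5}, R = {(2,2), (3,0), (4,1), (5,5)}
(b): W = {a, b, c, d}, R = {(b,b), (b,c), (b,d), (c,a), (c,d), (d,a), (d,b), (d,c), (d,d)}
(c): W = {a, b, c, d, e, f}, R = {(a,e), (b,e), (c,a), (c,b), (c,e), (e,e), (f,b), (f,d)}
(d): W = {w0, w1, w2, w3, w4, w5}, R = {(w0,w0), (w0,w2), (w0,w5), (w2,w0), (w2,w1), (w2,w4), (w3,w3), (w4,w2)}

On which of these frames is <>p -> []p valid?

(a)

Frame correspondent (Sahlqvist): forall x forall y forall z (Rxy & Rxz -> y = z) — i.e. partial functionality.
(a): ✓.
(b): fails — b sees both b and c.
(c): fails — c sees both a and b.
(d): fails — w0 sees both w0 and w2.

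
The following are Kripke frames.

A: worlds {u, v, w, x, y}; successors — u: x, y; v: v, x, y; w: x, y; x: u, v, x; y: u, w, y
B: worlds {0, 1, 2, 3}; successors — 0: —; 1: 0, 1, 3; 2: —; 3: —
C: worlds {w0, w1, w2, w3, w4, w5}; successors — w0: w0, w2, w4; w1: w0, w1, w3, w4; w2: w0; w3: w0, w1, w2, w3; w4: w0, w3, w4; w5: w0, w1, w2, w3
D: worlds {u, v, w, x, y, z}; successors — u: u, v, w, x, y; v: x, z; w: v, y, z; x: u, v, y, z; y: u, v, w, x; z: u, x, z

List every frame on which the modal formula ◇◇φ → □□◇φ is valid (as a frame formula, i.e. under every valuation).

none

The schema corresponds to a generalized confluence (Geach) condition: ∀x ∀y ∀z ((xR²y ∧ xR²z) → ∃w (y = w ∧ zRw)).
A: fails — uR²u, uR²u but no t with u=t and uRt.
B: fails — 1R²0, 1R²0 but no w with 0=w and 0Rw.
C: fails — w0R²w2, w0R²w2 but no w with w2=w and w2Rw.
D: fails — uR²u, uR²v but no t with u=t and vRt.
Valid on no frame.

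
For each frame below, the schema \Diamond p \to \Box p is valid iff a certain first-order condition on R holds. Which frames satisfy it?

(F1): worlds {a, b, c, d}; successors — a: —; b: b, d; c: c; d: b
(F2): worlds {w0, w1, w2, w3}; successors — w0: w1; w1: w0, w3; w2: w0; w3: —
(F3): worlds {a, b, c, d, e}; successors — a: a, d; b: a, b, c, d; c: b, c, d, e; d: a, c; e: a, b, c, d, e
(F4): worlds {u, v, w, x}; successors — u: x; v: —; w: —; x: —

(F4)

The schema corresponds to partial functionality: \forall x \forall y \forall z (Rxy \wedge Rxz \to y = z).
(F1): fails — b sees both b and d.
(F2): fails — w1 sees both w0 and w3.
(F3): fails — a sees both a and d.
(F4): ✓.
Valid on: (F4).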